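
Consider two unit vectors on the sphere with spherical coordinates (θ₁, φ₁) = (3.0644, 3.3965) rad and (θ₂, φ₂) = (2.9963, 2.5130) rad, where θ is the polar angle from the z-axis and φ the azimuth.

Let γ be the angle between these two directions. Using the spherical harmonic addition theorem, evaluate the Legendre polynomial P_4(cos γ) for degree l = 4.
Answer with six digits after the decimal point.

0.936924

Summing Y*_{l m}(θ₁,φ₁)·Y_{l m}(θ₂,φ₂) over m ∈ [−4, 4]; prefactor 4π/(2·4+1) = 1.396263:
  m=-4: Y*=(0.000008, 0.000013)  Y=(-0.000157, 0.000114)  product (-0.000000, -0.000000)
  m=-3: Y*=(0.000413, 0.000396)  Y=(-0.001164, 0.003574)  product (-0.000002, 0.000001)
  m=-2: Y*=(0.010346, 0.005785)  Y=(0.012662, 0.039042)  product (-0.000095, 0.000477)
  m=-1: Y*=(0.139329, 0.036306)  Y=(0.211230, 0.153556)  product (0.023856, 0.029064)
  m=+0: Y*=(0.821252, -0.000000)  Y=(0.759213, 0.000000)  product (0.623505, 0.000000)
  m=+1: Y*=(-0.139329, 0.036306)  Y=(-0.211230, 0.153556)  product (0.023856, -0.029064)
  m=+2: Y*=(0.010346, -0.005785)  Y=(0.012662, -0.039042)  product (-0.000095, -0.000477)
  m=+3: Y*=(-0.000413, 0.000396)  Y=(0.001164, 0.003574)  product (-0.000002, -0.000001)
  m=+4: Y*=(0.000008, -0.000013)  Y=(-0.000157, -0.000114)  product (-0.000000, 0.000000)
Total Σ_m = (0.671022, 0.000000). Multiply by 1.396263: (0.936924, 0.000000). P_4(cos γ) = 0.936924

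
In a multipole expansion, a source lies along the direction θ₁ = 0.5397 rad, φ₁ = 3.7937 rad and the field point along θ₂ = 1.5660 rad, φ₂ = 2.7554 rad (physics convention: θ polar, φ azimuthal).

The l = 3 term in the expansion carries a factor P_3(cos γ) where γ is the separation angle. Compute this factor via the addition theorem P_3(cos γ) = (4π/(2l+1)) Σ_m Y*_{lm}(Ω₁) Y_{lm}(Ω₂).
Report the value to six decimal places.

Summing Y*_{l m}(θ₁,φ₁)·Y_{l m}(θ₂,φ₂) over m ∈ [−3, 3]; prefactor 4π/(2·3+1) = 1.795196:
  term(m=-3) = -0.02361 + 0.00063j   from Y*(Ω₁)=0.02129 - 0.05246j, Y(Ω₂)=-0.16715 - 0.38226j
  term(m=-2) = -0.00055 + 0.00099j   from Y*(Ω₁)=0.06099 + 0.22334j, Y(Ω₂)=0.00351 + 0.00342j
  term(m=-1) = -0.07301 - 0.12389j   from Y*(Ω₁)=-0.35371 - 0.27007j, Y(Ω₂)=0.29934 + 0.12172j
  term(m=+0) = -0.00117 + 0.00000j   from Y*(Ω₁)=0.21758 + 0.00000j, Y(Ω₂)=-0.00537 + 0.00000j
  term(m=+1) = -0.07301 + 0.12389j   from Y*(Ω₁)=0.35371 - 0.27007j, Y(Ω₂)=-0.29934 + 0.12172j
  term(m=+2) = -0.00055 - 0.00099j   from Y*(Ω₁)=0.06099 - 0.22334j, Y(Ω₂)=0.00351 - 0.00342j
  term(m=+3) = -0.02361 - 0.00063j   from Y*(Ω₁)=-0.02129 - 0.05246j, Y(Ω₂)=0.16715 - 0.38226j
Total Σ_m = -0.19551 - 0.00000j. Multiply by 1.795196: -0.35098 - 0.00000j. P_3(cos γ) = -0.350976

-0.350976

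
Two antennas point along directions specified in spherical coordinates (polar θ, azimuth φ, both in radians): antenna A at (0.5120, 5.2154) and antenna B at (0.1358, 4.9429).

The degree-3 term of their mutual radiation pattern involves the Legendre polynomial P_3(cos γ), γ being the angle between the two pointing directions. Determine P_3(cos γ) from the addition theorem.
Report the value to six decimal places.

Expand P_3 via completeness: Σ_{m} conj(Y_{3,m}) at Ω₁ times Y_{3,m} at Ω₂ —
  m=-3: Y*=(-0.048969, 0.003028)  Y=(-0.000660, -0.000797)  product (0.000035, 0.000037)
  m=-2: Y*=(-0.114455, -0.180637)  Y=(-0.016621, 0.008256)  product (0.003394, 0.002057)
  m=-1: Y*=(0.213706, -0.388403)  Y=(0.039070, 0.166480)  product (0.073011, 0.020403)
  m=+0: Y*=(0.260220, -0.000000)  Y=(0.705597, 0.000000)  product (0.183611, 0.000000)
  m=+1: Y*=(-0.213706, -0.388403)  Y=(-0.039070, 0.166480)  product (0.073011, -0.020403)
  m=+2: Y*=(-0.114455, 0.180637)  Y=(-0.016621, -0.008256)  product (0.003394, -0.002057)
  m=+3: Y*=(0.048969, 0.003028)  Y=(0.000660, -0.000797)  product (0.000035, -0.000037)
Accumulated sum (0.336489, 0.000000); after 4π/(2l+1) scaling, (0.604064, 0.000000) ⇒ P_3 = 0.604064

0.604064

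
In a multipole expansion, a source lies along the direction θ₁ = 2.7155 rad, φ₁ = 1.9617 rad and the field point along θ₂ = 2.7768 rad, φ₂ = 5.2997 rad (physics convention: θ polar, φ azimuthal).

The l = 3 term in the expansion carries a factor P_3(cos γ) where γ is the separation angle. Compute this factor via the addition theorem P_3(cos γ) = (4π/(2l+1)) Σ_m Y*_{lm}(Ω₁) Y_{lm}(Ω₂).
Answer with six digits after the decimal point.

Term-by-term m-sum for l=3 (normalisation 4π/7 = 1.795196):
  term(m=-3) = -0.00046 + 0.00031j   from Y*(Ω₁)=0.02716 - 0.01142j, Y(Ω₂)=-0.01860 + 0.00360j
  term(m=-2) = 0.01785 - 0.00739j   from Y*(Ω₁)=0.11282 + 0.11201j, Y(Ω₂)=0.04689 - 0.11210j
  term(m=-1) = -0.15983 + 0.03180j   from Y*(Ω₁)=-0.16011 + 0.38851j, Y(Ω₂)=0.21490 + 0.32283j
  term(m=+0) = 0.18510 + 0.00000j   from Y*(Ω₁)=-0.38937 + 0.00000j, Y(Ω₂)=-0.47539 + 0.00000j
  term(m=+1) = -0.15983 - 0.03180j   from Y*(Ω₁)=0.16011 + 0.38851j, Y(Ω₂)=-0.21490 + 0.32283j
  term(m=+2) = 0.01785 + 0.00739j   from Y*(Ω₁)=0.11282 - 0.11201j, Y(Ω₂)=0.04689 + 0.11210j
  term(m=+3) = -0.00046 - 0.00031j   from Y*(Ω₁)=-0.02716 - 0.01142j, Y(Ω₂)=0.01860 + 0.00360j
Accumulated sum -0.09979 - 0.00000j; after 4π/(2l+1) scaling, -0.17915 - 0.00000j ⇒ P_3 = -0.179146

-0.179146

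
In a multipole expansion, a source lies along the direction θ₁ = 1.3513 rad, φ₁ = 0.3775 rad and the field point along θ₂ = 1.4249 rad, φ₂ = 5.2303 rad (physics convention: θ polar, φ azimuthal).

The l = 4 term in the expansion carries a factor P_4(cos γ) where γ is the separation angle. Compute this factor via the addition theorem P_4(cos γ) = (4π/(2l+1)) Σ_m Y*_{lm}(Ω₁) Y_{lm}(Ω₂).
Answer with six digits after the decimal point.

Addition theorem: P_4(cos γ) = (4π/9) Σ_m Y*_{lm}(Ω₁) Y_{lm}(Ω₂), m = −4…4:
  term(m=-4) = +0.144117-0.090684i   from Y*(Ω₁)=+0.024399+0.400825i, Y(Ω₂)=-0.203604-0.371944i
  term(m=-3) = -0.018258-0.040751i   from Y*(Ω₁)=+0.107537+0.229436i, Y(Ω₂)=-0.176203-0.003007i
  term(m=-2) = -0.057076+0.016463i   from Y*(Ω₁)=-0.155056-0.145904i, Y(Ω₂)=+0.142243-0.240025i
  term(m=-1) = +0.007286+0.051547i   from Y*(Ω₁)=-0.249360-0.098875i, Y(Ω₂)=-0.096079-0.168621i
  term(m=+0) = +0.044144+0.000000i   from Y*(Ω₁)=+0.175220-0.000000i, Y(Ω₂)=+0.251937+0.000000i
  term(m=+1) = +0.007286-0.051547i   from Y*(Ω₁)=+0.249360-0.098875i, Y(Ω₂)=+0.096079-0.168621i
  term(m=+2) = -0.057076-0.016463i   from Y*(Ω₁)=-0.155056+0.145904i, Y(Ω₂)=+0.142243+0.240025i
  term(m=+3) = -0.018258+0.040751i   from Y*(Ω₁)=-0.107537+0.229436i, Y(Ω₂)=+0.176203-0.003007i
  term(m=+4) = +0.144117+0.090684i   from Y*(Ω₁)=+0.024399-0.400825i, Y(Ω₂)=-0.203604+0.371944i
Total Σ_m = +0.196280-0.000000i. Multiply by 1.396263: +0.274058-0.000000i. P_4(cos γ) = 0.274058

0.274058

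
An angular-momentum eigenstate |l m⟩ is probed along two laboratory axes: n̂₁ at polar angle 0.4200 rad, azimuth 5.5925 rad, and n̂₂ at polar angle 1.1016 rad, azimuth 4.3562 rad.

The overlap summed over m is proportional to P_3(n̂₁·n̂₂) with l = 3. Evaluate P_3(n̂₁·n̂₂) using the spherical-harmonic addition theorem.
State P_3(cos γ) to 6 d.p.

-0.421410

Addition theorem: P_3(cos γ) = (4π/7) Σ_m Y*_{lm}(Ω₁) Y_{lm}(Ω₂), m = −3…3:
  [-3]  conj(Y_{3,-3})(Ω₁) = (-0.013593, -0.024807) ; Y_{3,-3}(Ω₂) = (0.259491, -0.142513) ; Δ = (-0.007062, -0.004500)
  [-2]  conj(Y_{3,-2})(Ω₁) = (0.029215, -0.152380) ; Y_{3,-2}(Ω₂) = (-0.278225, -0.240295) ; Δ = (-0.044745, 0.035376)
  [-1]  conj(Y_{3,-1})(Ω₁) = (0.321864, -0.266017) ; Y_{3,-1}(Ω₂) = (-0.002240, 0.006021) ; Δ = (0.000881, 0.002534)
  [+0]  conj(Y_{3,0})(Ω₁) = (0.398212, -0.000000) ; Y_{3,0}(Ω₂) = (-0.333717, 0.000000) ; Δ = (-0.132890, 0.000000)
  [+1]  conj(Y_{3,1})(Ω₁) = (-0.321864, -0.266017) ; Y_{3,1}(Ω₂) = (0.002240, 0.006021) ; Δ = (0.000881, -0.002534)
  [+2]  conj(Y_{3,2})(Ω₁) = (0.029215, 0.152380) ; Y_{3,2}(Ω₂) = (-0.278225, 0.240295) ; Δ = (-0.044745, -0.035376)
  [+3]  conj(Y_{3,3})(Ω₁) = (0.013593, -0.024807) ; Y_{3,3}(Ω₂) = (-0.259491, -0.142513) ; Δ = (-0.007062, 0.004500)
Total Σ_m = (-0.234743, -0.000000). Multiply by 1.795196: (-0.421410, -0.000000). P_3(cos γ) = -0.421410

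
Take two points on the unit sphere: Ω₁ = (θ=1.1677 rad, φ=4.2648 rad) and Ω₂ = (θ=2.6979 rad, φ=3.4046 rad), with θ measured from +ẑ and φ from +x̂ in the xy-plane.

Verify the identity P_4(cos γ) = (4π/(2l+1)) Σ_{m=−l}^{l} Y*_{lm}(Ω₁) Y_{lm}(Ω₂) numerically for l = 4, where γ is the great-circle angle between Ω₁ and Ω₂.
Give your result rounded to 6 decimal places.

0.340305

Expand P_4 via completeness: Σ_{m} conj(Y_{4,m}) at Ω₁ times Y_{4,m} at Ω₂ —
  m=-4: Y*=(-0.069004, -0.309216)  Y=(0.007451, -0.013051)  product (-0.004550, -0.001403)
  m=-3: Y*=(0.372251, 0.086387)  Y=(0.063006, -0.063464)  product (0.028936, -0.018182)
  m=-2: Y*=(-0.013651, 0.017034)  Y=(0.251102, -0.145784)  product (-0.000945, 0.006267)
  m=-1: Y*=(0.142061, 0.295908)  Y=(0.479987, -0.129234)  product (0.106429, 0.123673)
  m=+0: Y*=(-0.083309, -0.000000)  Y=(0.192254, 0.000000)  product (-0.016016, -0.000000)
  m=+1: Y*=(-0.142061, 0.295908)  Y=(-0.479987, -0.129234)  product (0.106429, -0.123673)
  m=+2: Y*=(-0.013651, -0.017034)  Y=(0.251102, 0.145784)  product (-0.000945, -0.006267)
  m=+3: Y*=(-0.372251, 0.086387)  Y=(-0.063006, -0.063464)  product (0.028936, 0.018182)
  m=+4: Y*=(-0.069004, 0.309216)  Y=(0.007451, 0.013051)  product (-0.004550, 0.001403)
Total Σ_m = (0.243725, -0.000000). Multiply by 1.396263: (0.340305, -0.000000). P_4(cos γ) = 0.340305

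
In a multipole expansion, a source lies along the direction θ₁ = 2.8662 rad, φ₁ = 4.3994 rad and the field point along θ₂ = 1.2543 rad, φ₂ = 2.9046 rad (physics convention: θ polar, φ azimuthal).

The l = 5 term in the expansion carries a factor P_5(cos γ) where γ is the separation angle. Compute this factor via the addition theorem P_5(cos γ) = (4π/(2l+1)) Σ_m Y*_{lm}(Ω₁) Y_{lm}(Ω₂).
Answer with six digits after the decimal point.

-0.346467

Expand P_5 via completeness: Σ_{m} conj(Y_{5,m}) at Ω₁ times Y_{5,m} at Ω₂ —
  m=-5: (-0.000690, -0.000004) × (-0.135390, -0.333316) = (0.000092, 0.000231)  (running Σ = (0.000092, 0.000231))
  m=-4: (-0.002421, 0.007333) × (0.217347, 0.302634) = (-0.002745, 0.000861)  (running Σ = (-0.002653, 0.001092))
  m=-3: (0.041169, 0.030132) × (0.028836, 0.024835) = (0.000439, 0.001891)  (running Σ = (-0.002215, 0.002983))
  m=-2: (0.173778, -0.125637) × (-0.300685, -0.154248) = (-0.071632, 0.010972)  (running Σ = (-0.073846, 0.013955))
  m=-1: (-0.162088, -0.500848) × (0.047077, 0.011371) = (-0.001936, -0.025422)  (running Σ = (-0.075782, -0.011466))
  m=0: (-0.473093, -0.000000) × (0.320690, 0.000000) = (-0.151716, -0.000000)  (running Σ = (-0.227498, -0.011466))
  m=1: (0.162088, -0.500848) × (-0.047077, 0.011371) = (-0.001936, 0.025422)  (running Σ = (-0.229434, 0.013955))
  m=2: (0.173778, 0.125637) × (-0.300685, 0.154248) = (-0.071632, -0.010972)  (running Σ = (-0.301066, 0.002983))
  m=3: (-0.041169, 0.030132) × (-0.028836, 0.024835) = (0.000439, -0.001891)  (running Σ = (-0.300627, 0.001092))
  m=4: (-0.002421, -0.007333) × (0.217347, -0.302634) = (-0.002745, -0.000861)  (running Σ = (-0.303372, 0.000231))
  m=5: (0.000690, -0.000004) × (0.135390, -0.333316) = (0.000092, -0.000231)  (running Σ = (-0.303280, -0.000000))
Accumulated sum (-0.303280, -0.000000); after 4π/(2l+1) scaling, (-0.346467, -0.000000) ⇒ P_5 = -0.346467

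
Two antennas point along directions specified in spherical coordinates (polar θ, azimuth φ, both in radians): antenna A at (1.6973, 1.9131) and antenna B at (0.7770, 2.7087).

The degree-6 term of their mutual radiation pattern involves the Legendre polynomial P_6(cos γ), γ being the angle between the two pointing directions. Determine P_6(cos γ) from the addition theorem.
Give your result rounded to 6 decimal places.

0.289078

Summing Y*_{l m}(θ₁,φ₁)·Y_{l m}(θ₂,φ₂) over m ∈ [−6, 6]; prefactor 4π/(2·6+1) = 0.966644:
  m=-6: Y*=+0.213829-0.407710i  Y=-0.049102+0.029716i  product +0.001616+0.026373i
  m=-5: Y*=+0.200827+0.028449i  Y=+0.113103-0.167590i  product +0.027482-0.030439i
  m=-4: Y*=-0.057065-0.279243i  Y=-0.063389+0.390868i  product +0.112765-0.004604i
  m=-3: Y*=+0.193937-0.117278i  Y=-0.111544-0.399742i  product -0.068513-0.064443i
  m=-2: Y*=-0.179225-0.146303i  Y=+0.039252+0.046130i  product -0.000286-0.014010i
  m=-1: Y*=+0.078416-0.220065i  Y=+0.322035+0.148821i  product +0.058003-0.059199i
  m=+0: Y*=-0.216612-0.000000i  Y=-0.170446+0.000000i  product +0.036920+0.000000i
  m=+1: Y*=-0.078416-0.220065i  Y=-0.322035+0.148821i  product +0.058003+0.059199i
  m=+2: Y*=-0.179225+0.146303i  Y=+0.039252-0.046130i  product -0.000286+0.014010i
  m=+3: Y*=-0.193937-0.117278i  Y=+0.111544-0.399742i  product -0.068513+0.064443i
  m=+4: Y*=-0.057065+0.279243i  Y=-0.063389-0.390868i  product +0.112765+0.004604i
  m=+5: Y*=-0.200827+0.028449i  Y=-0.113103-0.167590i  product +0.027482+0.030439i
  m=+6: Y*=+0.213829+0.407710i  Y=-0.049102-0.029716i  product +0.001616-0.026373i
Accumulated sum +0.299054-0.000000i; after 4π/(2l+1) scaling, +0.289078-0.000000i ⇒ P_6 = 0.289078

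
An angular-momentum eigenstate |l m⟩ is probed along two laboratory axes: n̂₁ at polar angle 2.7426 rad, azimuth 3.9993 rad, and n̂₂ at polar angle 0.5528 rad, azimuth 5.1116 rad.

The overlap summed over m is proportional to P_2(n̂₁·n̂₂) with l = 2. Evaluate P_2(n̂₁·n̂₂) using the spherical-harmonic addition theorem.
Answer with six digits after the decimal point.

Summing Y*_{l m}(θ₁,φ₁)·Y_{l m}(θ₂,φ₂) over m ∈ [−2, 2]; prefactor 4π/(2·2+1) = 2.513274:
  m=-2: -0.00840 + 0.05769j × -0.07432 + 0.07628j = -0.00378 - 0.00493j  (running Σ = -0.00378 - 0.00493j)
  m=-1: 0.18091 + 0.20917j × 0.13419 + 0.31808j = -0.04226 + 0.08561j  (running Σ = -0.04603 + 0.08068j)
  m=0: 0.48798 + 0.00000j × 0.36992 + 0.00000j = 0.18052 + 0.00000j  (running Σ = 0.13448 + 0.08068j)
  m=1: -0.18091 + 0.20917j × -0.13419 + 0.31808j = -0.04226 - 0.08561j  (running Σ = 0.09223 - 0.00493j)
  m=2: -0.00840 - 0.05769j × -0.07432 - 0.07628j = -0.00378 + 0.00493j  (running Σ = 0.08845 + 0.00000j)
Total Σ_m = 0.08845 + 0.00000j. Multiply by 2.513274: 0.22230 + 0.00000j. P_2(cos γ) = 0.222299

0.222299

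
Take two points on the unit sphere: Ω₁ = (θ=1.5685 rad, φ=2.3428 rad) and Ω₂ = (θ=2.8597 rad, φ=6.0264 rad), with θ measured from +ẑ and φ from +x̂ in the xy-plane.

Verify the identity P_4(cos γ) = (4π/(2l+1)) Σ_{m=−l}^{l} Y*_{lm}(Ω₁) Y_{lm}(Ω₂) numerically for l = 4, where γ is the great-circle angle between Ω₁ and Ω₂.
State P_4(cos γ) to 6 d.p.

Addition theorem: P_4(cos γ) = (4π/9) Σ_m Y*_{lm}(Ω₁) Y_{lm}(Ω₂), m = −4…4:
  term(m=-4) = -0.000659-0.000970i   from Y*(Ω₁)=-0.441893+0.023698i, Y(Ω₂)=+0.001371+0.002268i
  term(m=-3) = -0.000004-0.000074i   from Y*(Ω₁)=+0.002112+0.001949i, Y(Ω₂)=-0.018573-0.018022i
  term(m=-2) = -0.022109+0.041774i   from Y*(Ω₁)=+0.008960+0.334389i, Y(Ω₂)=+0.123065+0.069416i
  term(m=-1) = -0.001221+0.000735i   from Y*(Ω₁)=+0.002273-0.002335i, Y(Ω₂)=-0.422822-0.111026i
  term(m=+0) = +0.171688+0.000000i   from Y*(Ω₁)=+0.317340-0.000000i, Y(Ω₂)=+0.541023+0.000000i
  term(m=+1) = -0.001221-0.000735i   from Y*(Ω₁)=-0.002273-0.002335i, Y(Ω₂)=+0.422822-0.111026i
  term(m=+2) = -0.022109-0.041774i   from Y*(Ω₁)=+0.008960-0.334389i, Y(Ω₂)=+0.123065-0.069416i
  term(m=+3) = -0.000004+0.000074i   from Y*(Ω₁)=-0.002112+0.001949i, Y(Ω₂)=+0.018573-0.018022i
  term(m=+4) = -0.000659+0.000970i   from Y*(Ω₁)=-0.441893-0.023698i, Y(Ω₂)=+0.001371-0.002268i
Σ over m = +0.123702+0.000000i; ×(4π/9) → +0.172720+0.000000i. Real part: 0.172720

0.172720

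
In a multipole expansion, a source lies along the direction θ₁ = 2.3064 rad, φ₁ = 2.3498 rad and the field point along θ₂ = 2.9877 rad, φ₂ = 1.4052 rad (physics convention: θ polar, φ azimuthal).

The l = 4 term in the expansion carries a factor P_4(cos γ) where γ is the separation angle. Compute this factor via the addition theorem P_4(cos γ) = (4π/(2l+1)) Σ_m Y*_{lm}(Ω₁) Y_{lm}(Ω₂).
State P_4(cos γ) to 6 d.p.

-0.381336

Addition theorem: P_4(cos γ) = (4π/9) Σ_m Y*_{lm}(Ω₁) Y_{lm}(Ω₂), m = −4…4:
  m=-4: -0.13368 + 0.00342j × 0.00019 + 0.00015j = -0.00003 - 0.00002j  (running Σ = -0.00003 - 0.00002j)
  m=-3: -0.24666 - 0.23737j × 0.00212 - 0.00392j = -0.00145 + 0.00046j  (running Σ = -0.00148 + 0.00044j)
  m=-2: -0.00506 - 0.39570j × -0.04338 - 0.01491j = -0.00568 + 0.01724j  (running Σ = -0.00716 + 0.01768j)
  m=-1: 0.02514 - 0.02546j × -0.04531 + 0.27110j = 0.00576 + 0.00797j  (running Σ = -0.00140 + 0.02565j)
  m=0: -0.36095 + 0.00000j × 0.74890 + 0.00000j = -0.27032 + 0.00000j  (running Σ = -0.27171 + 0.02565j)
  m=1: -0.02514 - 0.02546j × 0.04531 + 0.27110j = 0.00576 - 0.00797j  (running Σ = -0.26595 + 0.01768j)
  m=2: -0.00506 + 0.39570j × -0.04338 + 0.01491j = -0.00568 - 0.01724j  (running Σ = -0.27163 + 0.00044j)
  m=3: 0.24666 - 0.23737j × -0.00212 - 0.00392j = -0.00145 - 0.00046j  (running Σ = -0.27309 - 0.00002j)
  m=4: -0.13368 - 0.00342j × 0.00019 - 0.00015j = -0.00003 + 0.00002j  (running Σ = -0.27311 - 0.00000j)
Accumulated sum -0.27311 - 0.00000j; after 4π/(2l+1) scaling, -0.38134 - 0.00000j ⇒ P_4 = -0.381336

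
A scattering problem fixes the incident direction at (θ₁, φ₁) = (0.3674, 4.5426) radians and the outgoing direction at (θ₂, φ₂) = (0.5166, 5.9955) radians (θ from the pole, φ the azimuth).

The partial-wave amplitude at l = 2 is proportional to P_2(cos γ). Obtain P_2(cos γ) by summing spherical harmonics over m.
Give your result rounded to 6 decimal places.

0.539197

Term-by-term m-sum for l=2 (normalisation 4π/5 = 2.513274):
  [-2]  conj(Y_{2,-2})(Ω₁) = -0.046990+0.016600i ; Y_{2,-2}(Ω₂) = +0.079064+0.051279i ; Δ = -0.004566-0.001097i
  [-1]  conj(Y_{2,-1})(Ω₁) = -0.043760-0.255249i ; Y_{2,-1}(Ω₂) = +0.318152+0.094139i ; Δ = +0.010107-0.085328i
  [+0]  conj(Y_{2,0})(Ω₁) = +0.508710-0.000000i ; Y_{2,0}(Ω₂) = +0.399951+0.000000i ; Δ = +0.203459+0.000000i
  [+1]  conj(Y_{2,1})(Ω₁) = +0.043760-0.255249i ; Y_{2,1}(Ω₂) = -0.318152+0.094139i ; Δ = +0.010107+0.085328i
  [+2]  conj(Y_{2,2})(Ω₁) = -0.046990-0.016600i ; Y_{2,2}(Ω₂) = +0.079064-0.051279i ; Δ = -0.004566+0.001097i
Total Σ_m = +0.214539-0.000000i. Multiply by 2.513274: +0.539197-0.000000i. P_2(cos γ) = 0.539197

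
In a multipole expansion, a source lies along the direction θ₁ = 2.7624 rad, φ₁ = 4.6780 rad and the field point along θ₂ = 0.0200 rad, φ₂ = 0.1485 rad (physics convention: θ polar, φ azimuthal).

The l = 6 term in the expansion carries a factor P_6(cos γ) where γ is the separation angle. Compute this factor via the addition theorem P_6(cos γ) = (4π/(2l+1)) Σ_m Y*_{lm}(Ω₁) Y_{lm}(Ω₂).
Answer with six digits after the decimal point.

-0.021811

Expand P_6 via completeness: Σ_{m} conj(Y_{6,m}) at Ω₁ times Y_{6,m} at Ω₂ —
  term(m=-6) = -0.00000 + 0.00000j   from Y*(Ω₁)=-0.00122 + 0.00025j, Y(Ω₂)=0.00000 - 0.00000j
  term(m=-5) = 0.00000 + 0.00000j   from Y*(Ω₁)=0.00185 + 0.01065j, Y(Ω₂)=0.00000 - 0.00000j
  term(m=-4) = 0.00000 - 0.00000j   from Y*(Ω₁)=0.05636 - 0.00780j, Y(Ω₂)=0.00000 - 0.00000j
  term(m=-3) = -0.00000 - 0.00001j   from Y*(Ω₁)=-0.02052 - 0.19822j, Y(Ω₂)=0.00004 - 0.00002j
  term(m=-2) = -0.00087 + 0.00033j   from Y*(Ω₁)=-0.44712 + 0.03080j, Y(Ω₂)=0.00199 - 0.00061j
  term(m=-1) = 0.00625 + 0.03378j   from Y*(Ω₁)=0.01796 + 0.52197j, Y(Ω₂)=0.06506 - 0.00973j
  term(m=+0) = -0.03331 + 0.00000j   from Y*(Ω₁)=-0.03289 + 0.00000j, Y(Ω₂)=1.01284 + 0.00000j
  term(m=+1) = 0.00625 - 0.03378j   from Y*(Ω₁)=-0.01796 + 0.52197j, Y(Ω₂)=-0.06506 - 0.00973j
  term(m=+2) = -0.00087 - 0.00033j   from Y*(Ω₁)=-0.44712 - 0.03080j, Y(Ω₂)=0.00199 + 0.00061j
  term(m=+3) = -0.00000 + 0.00001j   from Y*(Ω₁)=0.02052 - 0.19822j, Y(Ω₂)=-0.00004 - 0.00002j
  term(m=+4) = 0.00000 + 0.00000j   from Y*(Ω₁)=0.05636 + 0.00780j, Y(Ω₂)=0.00000 + 0.00000j
  term(m=+5) = 0.00000 - 0.00000j   from Y*(Ω₁)=-0.00185 + 0.01065j, Y(Ω₂)=-0.00000 - 0.00000j
  term(m=+6) = -0.00000 - 0.00000j   from Y*(Ω₁)=-0.00122 - 0.00025j, Y(Ω₂)=0.00000 + 0.00000j
Σ over m = -0.02256 + 0.00000j; ×(4π/13) → -0.02181 + 0.00000j. Real part: -0.021811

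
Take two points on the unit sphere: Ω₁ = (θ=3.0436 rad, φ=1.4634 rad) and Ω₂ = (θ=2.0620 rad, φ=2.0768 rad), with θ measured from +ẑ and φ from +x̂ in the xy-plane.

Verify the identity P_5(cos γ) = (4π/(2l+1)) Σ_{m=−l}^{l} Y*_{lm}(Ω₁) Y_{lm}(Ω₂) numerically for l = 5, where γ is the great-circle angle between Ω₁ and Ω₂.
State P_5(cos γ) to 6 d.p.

-0.003635

Summing Y*_{l m}(θ₁,φ₁)·Y_{l m}(θ₂,φ₂) over m ∈ [−5, 5]; prefactor 4π/(2·5+1) = 1.142397:
  m=-5: Y*=(0.000002, 0.000004)  Y=(-0.142049, 0.202561)  product (-0.000001, -0.000000)
  m=-4: Y*=(-0.000122, 0.000056)  Y=(0.183251, 0.376261)  product (-0.000043, -0.000036)
  m=-3: Y*=(-0.000812, -0.002432)  Y=(0.237412, 0.012543)  product (-0.000162, -0.000588)
  m=-2: Y*=(0.031094, -0.006783)  Y=(-0.109575, 0.175247)  product (-0.002218, 0.006192)
  m=-1: Y*=(0.025977, 0.240946)  Y=(0.147191, 0.265629)  product (-0.060179, 0.042365)
  m=+0: Y*=(-0.869398, -0.000000)  Y=(-0.140356, 0.000000)  product (0.122026, 0.000000)
  m=+1: Y*=(-0.025977, 0.240946)  Y=(-0.147191, 0.265629)  product (-0.060179, -0.042365)
  m=+2: Y*=(0.031094, 0.006783)  Y=(-0.109575, -0.175247)  product (-0.002218, -0.006192)
  m=+3: Y*=(0.000812, -0.002432)  Y=(-0.237412, 0.012543)  product (-0.000162, 0.000588)
  m=+4: Y*=(-0.000122, -0.000056)  Y=(0.183251, -0.376261)  product (-0.000043, 0.000036)
  m=+5: Y*=(-0.000002, 0.000004)  Y=(0.142049, 0.202561)  product (-0.000001, 0.000000)
Σ over m = (-0.003182, -0.000000); ×(4π/11) → (-0.003635, -0.000000). Real part: -0.003635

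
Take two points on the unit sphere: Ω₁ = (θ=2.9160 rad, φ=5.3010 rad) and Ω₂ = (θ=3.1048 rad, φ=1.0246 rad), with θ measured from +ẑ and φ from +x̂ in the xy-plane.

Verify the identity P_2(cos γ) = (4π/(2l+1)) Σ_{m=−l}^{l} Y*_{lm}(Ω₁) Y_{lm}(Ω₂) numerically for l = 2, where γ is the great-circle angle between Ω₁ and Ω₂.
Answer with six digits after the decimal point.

0.912885

Expand P_2 via completeness: Σ_{m} conj(Y_{2,m}) at Ω₁ times Y_{2,m} at Ω₂ —
  term(m=-2) = -0.000006+0.000008i   from Y*(Ω₁)=-0.007412-0.017849i, Y(Ω₂)=-0.000241-0.000464i
  term(m=-1) = -0.002020-0.004336i   from Y*(Ω₁)=-0.093512+0.140084i, Y(Ω₂)=-0.014751+0.024267i
  term(m=+0) = +0.367278+0.000000i   from Y*(Ω₁)=+0.583442-0.000000i, Y(Ω₂)=+0.629503+0.000000i
  term(m=+1) = -0.002020+0.004336i   from Y*(Ω₁)=+0.093512+0.140084i, Y(Ω₂)=+0.014751+0.024267i
  term(m=+2) = -0.000006-0.000008i   from Y*(Ω₁)=-0.007412+0.017849i, Y(Ω₂)=-0.000241+0.000464i
Total Σ_m = +0.363225+0.000000i. Multiply by 2.513274: +0.912885+0.000000i. P_2(cos γ) = 0.912885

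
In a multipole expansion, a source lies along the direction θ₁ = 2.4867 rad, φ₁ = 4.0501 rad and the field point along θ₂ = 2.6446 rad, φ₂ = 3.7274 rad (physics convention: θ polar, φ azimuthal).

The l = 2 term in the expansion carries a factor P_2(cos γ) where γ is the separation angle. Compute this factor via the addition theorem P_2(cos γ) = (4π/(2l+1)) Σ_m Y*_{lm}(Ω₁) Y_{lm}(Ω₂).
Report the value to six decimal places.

0.918839

Term-by-term m-sum for l=2 (normalisation 4π/5 = 2.513274):
  m=-2: -0.034927+0.138975i × +0.034128-0.080905i = +0.010052+0.007569i  (running Σ = +0.010052+0.007569i)
  m=-1: +0.229484+0.294293i × +0.269793-0.179008i = +0.114594+0.038319i  (running Σ = +0.124646+0.045888i)
  m=0: +0.279780-0.000000i × +0.415696+0.000000i = +0.116303+0.000000i  (running Σ = +0.240949+0.045888i)
  m=1: -0.229484+0.294293i × -0.269793-0.179008i = +0.114594-0.038319i  (running Σ = +0.355543+0.007569i)
  m=2: -0.034927-0.138975i × +0.034128+0.080905i = +0.010052-0.007569i  (running Σ = +0.365594-0.000000i)
Σ over m = +0.365594-0.000000i; ×(4π/5) → +0.918839-0.000000i. Real part: 0.918839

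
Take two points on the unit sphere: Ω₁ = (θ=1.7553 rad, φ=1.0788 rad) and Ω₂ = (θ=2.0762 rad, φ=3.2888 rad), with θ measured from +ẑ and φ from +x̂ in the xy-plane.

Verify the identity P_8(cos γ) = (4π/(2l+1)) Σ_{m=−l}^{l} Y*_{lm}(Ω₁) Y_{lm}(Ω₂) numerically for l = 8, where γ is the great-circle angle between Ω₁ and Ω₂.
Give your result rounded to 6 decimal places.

-0.238763

Term-by-term m-sum for l=8 (normalisation 4π/17 = 0.739198):
  m=-8: Y*=(-0.314952, 0.320659)  Y=(0.067834, -0.163564)  product (0.031084, 0.073266)
  m=-7: Y*=(-0.099918, -0.320303)  Y=(0.201618, -0.336087)  product (-0.127795, -0.030998)
  m=-6: Y*=(-0.165173, -0.031700)  Y=(0.269729, -0.328445)  product (-0.054964, 0.045700)
  m=-5: Y*=(0.215281, -0.265343)  Y=(0.077240, -0.069968)  product (-0.001937, -0.035558)
  m=-4: Y*=(-0.024263, -0.057839)  Y=(-0.251131, 0.167721)  product (0.015794, 0.010456)
  m=-3: Y*=(0.328704, 0.031257)  Y=(-0.243739, 0.115231)  product (-0.083720, 0.030258)
  m=-2: Y*=(0.007914, -0.011902)  Y=(0.170107, -0.051581)  product (0.000732, -0.002433)
  m=-1: Y*=(0.152056, 0.283710)  Y=(0.305473, -0.045296)  product (0.059300, 0.079778)
  m=+0: Y*=(-0.000067, -0.000000)  Y=(-0.134993, 0.000000)  product (0.000009, 0.000000)
  m=+1: Y*=(-0.152056, 0.283710)  Y=(-0.305473, -0.045296)  product (0.059300, -0.079778)
  m=+2: Y*=(0.007914, 0.011902)  Y=(0.170107, 0.051581)  product (0.000732, 0.002433)
  m=+3: Y*=(-0.328704, 0.031257)  Y=(0.243739, 0.115231)  product (-0.083720, -0.030258)
  m=+4: Y*=(-0.024263, 0.057839)  Y=(-0.251131, -0.167721)  product (0.015794, -0.010456)
  m=+5: Y*=(-0.215281, -0.265343)  Y=(-0.077240, -0.069968)  product (-0.001937, 0.035558)
  m=+6: Y*=(-0.165173, 0.031700)  Y=(0.269729, 0.328445)  product (-0.054964, -0.045700)
  m=+7: Y*=(0.099918, -0.320303)  Y=(-0.201618, -0.336087)  product (-0.127795, 0.030998)
  m=+8: Y*=(-0.314952, -0.320659)  Y=(0.067834, 0.163564)  product (0.031084, -0.073266)
Total Σ_m = (-0.323003, 0.000000). Multiply by 0.739198: (-0.238763, 0.000000). P_8(cos γ) = -0.238763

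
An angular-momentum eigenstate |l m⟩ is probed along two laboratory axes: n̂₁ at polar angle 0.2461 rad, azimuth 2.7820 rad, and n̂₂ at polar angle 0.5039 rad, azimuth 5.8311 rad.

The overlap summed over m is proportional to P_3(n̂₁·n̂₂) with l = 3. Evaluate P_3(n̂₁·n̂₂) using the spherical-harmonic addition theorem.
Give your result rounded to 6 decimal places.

-0.116959

Addition theorem: P_3(cos γ) = (4π/7) Σ_m Y*_{lm}(Ω₁) Y_{lm}(Ω₂), m = −3…3:
  m=-3: -0.00285 + 0.00532j × 0.01000 + 0.04589j = -0.00027 - 0.00008j  (running Σ = -0.00027 - 0.00008j)
  m=-2: 0.04426 - 0.03876j × 0.12902 + 0.16398j = 0.01207 + 0.00226j  (running Σ = 0.01179 + 0.00218j)
  m=-1: -0.27292 + 0.10260j × 0.39785 + 0.19321j = -0.12841 - 0.01191j  (running Σ = -0.11661 - 0.00973j)
  m=0: 0.61646 + 0.00000j × 0.27265 + 0.00000j = 0.16807 + 0.00000j  (running Σ = 0.05146 - 0.00973j)
  m=1: 0.27292 + 0.10260j × -0.39785 + 0.19321j = -0.12841 + 0.01191j  (running Σ = -0.07694 + 0.00218j)
  m=2: 0.04426 + 0.03876j × 0.12902 - 0.16398j = 0.01207 - 0.00226j  (running Σ = -0.06488 - 0.00008j)
  m=3: 0.00285 + 0.00532j × -0.01000 + 0.04589j = -0.00027 + 0.00008j  (running Σ = -0.06515 - 0.00000j)
Accumulated sum -0.06515 - 0.00000j; after 4π/(2l+1) scaling, -0.11696 - 0.00000j ⇒ P_3 = -0.116959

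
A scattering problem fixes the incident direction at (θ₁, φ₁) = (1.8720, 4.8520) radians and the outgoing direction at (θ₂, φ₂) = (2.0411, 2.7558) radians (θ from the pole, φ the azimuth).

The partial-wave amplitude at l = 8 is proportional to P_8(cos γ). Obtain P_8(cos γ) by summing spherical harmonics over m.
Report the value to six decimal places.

-0.228592

Expand P_8 via completeness: Σ_{m} conj(Y_{8,m}) at Ω₁ times Y_{8,m} at Ω₂ —
  term(m=-8) = -0.035720-0.063986i   from Y*(Ω₁)=+0.156342+0.320448i, Y(Ω₂)=-0.205214+0.011350i
  term(m=-7) = -0.094600+0.159173i   from Y*(Ω₁)=+0.367287-0.247795i, Y(Ω₂)=-0.377926+0.178402i
  term(m=-6) = +0.035920+0.000389i   from Y*(Ω₁)=-0.061179-0.067934i, Y(Ω₂)=-0.266094+0.289114i
  term(m=-5) = +0.002637+0.004665i   from Y*(Ω₁)=+0.206873-0.246580i, Y(Ω₂)=-0.005837+0.015593i
  term(m=-4) = -0.038164+0.065014i   from Y*(Ω₁)=-0.187276-0.117007i, Y(Ω₂)=-0.009430-0.341264i
  term(m=-3) = -0.044554-0.000241i   from Y*(Ω₁)=+0.093048-0.209016i, Y(Ω₂)=-0.078235-0.178332i
  term(m=-2) = -0.032987-0.057614i   from Y*(Ω₁)=-0.252851-0.072496i, Y(Ω₂)=+0.180917+0.175987i
  term(m=-1) = +0.022998-0.039668i   from Y*(Ω₁)=+0.025479-0.181310i, Y(Ω₂)=+0.232027+0.094237i
  term(m=+0) = +0.059697+0.000000i   from Y*(Ω₁)=-0.272766-0.000000i, Y(Ω₂)=-0.218857+0.000000i
  term(m=+1) = +0.022998+0.039668i   from Y*(Ω₁)=-0.025479-0.181310i, Y(Ω₂)=-0.232027+0.094237i
  term(m=+2) = -0.032987+0.057614i   from Y*(Ω₁)=-0.252851+0.072496i, Y(Ω₂)=+0.180917-0.175987i
  term(m=+3) = -0.044554+0.000241i   from Y*(Ω₁)=-0.093048-0.209016i, Y(Ω₂)=+0.078235-0.178332i
  term(m=+4) = -0.038164-0.065014i   from Y*(Ω₁)=-0.187276+0.117007i, Y(Ω₂)=-0.009430+0.341264i
  term(m=+5) = +0.002637-0.004665i   from Y*(Ω₁)=-0.206873-0.246580i, Y(Ω₂)=+0.005837+0.015593i
  term(m=+6) = +0.035920-0.000389i   from Y*(Ω₁)=-0.061179+0.067934i, Y(Ω₂)=-0.266094-0.289114i
  term(m=+7) = -0.094600-0.159173i   from Y*(Ω₁)=-0.367287-0.247795i, Y(Ω₂)=+0.377926+0.178402i
  term(m=+8) = -0.035720+0.063986i   from Y*(Ω₁)=+0.156342-0.320448i, Y(Ω₂)=-0.205214-0.011350i
Accumulated sum -0.309243-0.000000i; after 4π/(2l+1) scaling, -0.228592-0.000000i ⇒ P_8 = -0.228592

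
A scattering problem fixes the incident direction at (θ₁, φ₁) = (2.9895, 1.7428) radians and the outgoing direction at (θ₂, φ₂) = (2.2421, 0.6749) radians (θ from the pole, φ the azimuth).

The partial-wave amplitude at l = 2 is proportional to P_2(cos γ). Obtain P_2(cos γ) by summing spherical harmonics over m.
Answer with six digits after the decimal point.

Addition theorem: P_2(cos γ) = (4π/5) Σ_m Y*_{lm}(Ω₁) Y_{lm}(Ω₂), m = −2…2:
  m=-2: Y*=(-0.008347, -0.002990)  Y=(0.051913, -0.231068)  product (-0.001124, 0.001774)
  m=-1: Y*=(0.019802, -0.113988)  Y=(-0.293773, 0.235095)  product (0.020981, 0.038142)
  m=+0: Y*=(0.609064, -0.000000)  Y=(0.050677, 0.000000)  product (0.030865, 0.000000)
  m=+1: Y*=(-0.019802, -0.113988)  Y=(0.293773, 0.235095)  product (0.020981, -0.038142)
  m=+2: Y*=(-0.008347, 0.002990)  Y=(0.051913, 0.231068)  product (-0.001124, -0.001774)
Total Σ_m = (0.070578, 0.000000). Multiply by 2.513274: (0.177383, 0.000000). P_2(cos γ) = 0.177383

0.177383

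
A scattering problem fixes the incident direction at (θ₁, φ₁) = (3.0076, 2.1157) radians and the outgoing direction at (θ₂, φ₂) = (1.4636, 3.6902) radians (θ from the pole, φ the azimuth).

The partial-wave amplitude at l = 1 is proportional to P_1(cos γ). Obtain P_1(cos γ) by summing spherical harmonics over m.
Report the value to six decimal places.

Expand P_1 via completeness: Σ_{m} conj(Y_{1,m}) at Ω₁ times Y_{1,m} at Ω₂ —
  m=-1: -0.02392 + 0.03947j × -0.29310 + 0.17914j = -0.00006 - 0.01585j  (running Σ = -0.00006 - 0.01585j)
  m=0: -0.48422 + 0.00000j × 0.05228 + 0.00000j = -0.02531 + 0.00000j  (running Σ = -0.02537 - 0.01585j)
  m=1: 0.02392 + 0.03947j × 0.29310 + 0.17914j = -0.00006 + 0.01585j  (running Σ = -0.02543 + 0.00000j)
Accumulated sum -0.02543 + 0.00000j; after 4π/(2l+1) scaling, -0.10652 + 0.00000j ⇒ P_1 = -0.106524

-0.106524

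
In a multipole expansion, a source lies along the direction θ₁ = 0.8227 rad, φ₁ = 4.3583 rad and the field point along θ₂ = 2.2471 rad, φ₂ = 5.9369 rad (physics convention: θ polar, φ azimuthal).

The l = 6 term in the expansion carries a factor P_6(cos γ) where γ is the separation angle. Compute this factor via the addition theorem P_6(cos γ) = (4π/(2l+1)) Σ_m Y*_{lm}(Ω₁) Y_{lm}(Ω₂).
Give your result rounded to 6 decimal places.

Addition theorem: P_6(cos γ) = (4π/13) Σ_m Y*_{lm}(Ω₁) Y_{lm}(Ω₂), m = −6…6:
  m=-6: (0.039398, 0.063724) × (-0.052772, 0.095030) = (-0.008135, 0.000381)  (running Σ = (-0.008135, 0.000381))
  m=-5: (-0.236070, 0.047767) × (0.048335, -0.298313) = (0.002839, 0.072732)  (running Σ = (-0.005295, 0.073113))
  m=-4: (0.064796, -0.416210) × (0.080632, 0.429307) = (0.183906, -0.005742)  (running Σ = (0.178611, 0.067370))
  m=-3: (0.318563, 0.177576) × (-0.128451, -0.218258) = (-0.002162, -0.092339)  (running Σ = (0.176449, -0.024968))
  m=-2: (0.034979, -0.029955) × (-0.150461, -0.124833) = (-0.009002, 0.000141)  (running Σ = (0.167447, -0.024828))
  m=-1: (0.129342, 0.349885) × (0.319338, 0.115225) = (0.000988, 0.126635)  (running Σ = (0.168435, 0.101808))
  m=0: (-0.061893, -0.000000) × (0.106708, 0.000000) = (-0.006605, -0.000000)  (running Σ = (0.161830, 0.101808))
  m=1: (-0.129342, 0.349885) × (-0.319338, 0.115225) = (0.000988, -0.126635)  (running Σ = (0.162819, -0.024828))
  m=2: (0.034979, 0.029955) × (-0.150461, 0.124833) = (-0.009002, -0.000141)  (running Σ = (0.153816, -0.024968))
  m=3: (-0.318563, 0.177576) × (0.128451, -0.218258) = (-0.002162, 0.092339)  (running Σ = (0.151654, 0.067370))
  m=4: (0.064796, 0.416210) × (0.080632, -0.429307) = (0.183906, 0.005742)  (running Σ = (0.335561, 0.073113))
  m=5: (0.236070, 0.047767) × (-0.048335, -0.298313) = (0.002839, -0.072732)  (running Σ = (0.338400, 0.000381))
  m=6: (0.039398, -0.063724) × (-0.052772, -0.095030) = (-0.008135, -0.000381)  (running Σ = (0.330265, -0.000000))
Total Σ_m = (0.330265, -0.000000). Multiply by 0.966644: (0.319249, -0.000000). P_6(cos γ) = 0.319249

0.319249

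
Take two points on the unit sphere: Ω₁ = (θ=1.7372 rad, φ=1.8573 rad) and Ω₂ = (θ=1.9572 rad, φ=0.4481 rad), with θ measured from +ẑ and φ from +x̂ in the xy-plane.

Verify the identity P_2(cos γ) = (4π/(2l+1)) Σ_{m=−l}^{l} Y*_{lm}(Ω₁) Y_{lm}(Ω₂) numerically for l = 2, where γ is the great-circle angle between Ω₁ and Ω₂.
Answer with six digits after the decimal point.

Summing Y*_{l m}(θ₁,φ₁)·Y_{l m}(θ₂,φ₂) over m ∈ [−2, 2]; prefactor 4π/(2·2+1) = 2.513274:
  [-2]  conj(Y_{2,-2})(Ω₁) = -0.31567 - 0.20368j ; Y_{2,-2}(Ω₂) = 0.20700 - 0.25882j ; Δ = -0.11806 + 0.03954j
  [-1]  conj(Y_{2,-1})(Ω₁) = 0.03566 - 0.12105j ; Y_{2,-1}(Ω₂) = -0.24305 + 0.11684j ; Δ = 0.00548 + 0.03359j
  [+0]  conj(Y_{2,0})(Ω₁) = -0.28943 + 0.00000j ; Y_{2,0}(Ω₂) = -0.18101 + 0.00000j ; Δ = 0.05239 + 0.00000j
  [+1]  conj(Y_{2,1})(Ω₁) = -0.03566 - 0.12105j ; Y_{2,1}(Ω₂) = 0.24305 + 0.11684j ; Δ = 0.00548 - 0.03359j
  [+2]  conj(Y_{2,2})(Ω₁) = -0.31567 + 0.20368j ; Y_{2,2}(Ω₂) = 0.20700 + 0.25882j ; Δ = -0.11806 - 0.03954j
Σ over m = -0.17277 + 0.00000j; ×(4π/5) → -0.43423 + 0.00000j. Real part: -0.434231

-0.434231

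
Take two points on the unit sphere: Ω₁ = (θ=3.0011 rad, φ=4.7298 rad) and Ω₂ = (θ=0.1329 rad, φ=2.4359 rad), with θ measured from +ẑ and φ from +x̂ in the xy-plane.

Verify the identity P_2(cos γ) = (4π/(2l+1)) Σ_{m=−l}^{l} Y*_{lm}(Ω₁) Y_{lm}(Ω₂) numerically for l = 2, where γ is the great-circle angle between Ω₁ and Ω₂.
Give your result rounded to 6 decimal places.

Addition theorem: P_2(cos γ) = (4π/5) Σ_m Y*_{lm}(Ω₁) Y_{lm}(Ω₂), m = −2…2:
  term(m=-2) = -0.000006-0.000051i   from Y*(Ω₁)=-0.007570-0.000264i, Y(Ω₂)=+0.001077+0.006696i
  term(m=-1) = +0.007192-0.008149i   from Y*(Ω₁)=-0.001865+0.107099i, Y(Ω₂)=-0.077233-0.065808i
  term(m=+0) = +0.376013+0.000000i   from Y*(Ω₁)=+0.612230-0.000000i, Y(Ω₂)=+0.614170+0.000000i
  term(m=+1) = +0.007192+0.008149i   from Y*(Ω₁)=+0.001865+0.107099i, Y(Ω₂)=+0.077233-0.065808i
  term(m=+2) = -0.000006+0.000051i   from Y*(Ω₁)=-0.007570+0.000264i, Y(Ω₂)=+0.001077-0.006696i
Total Σ_m = +0.390384-0.000000i. Multiply by 2.513274: +0.981142-0.000000i. P_2(cos γ) = 0.981142

0.981142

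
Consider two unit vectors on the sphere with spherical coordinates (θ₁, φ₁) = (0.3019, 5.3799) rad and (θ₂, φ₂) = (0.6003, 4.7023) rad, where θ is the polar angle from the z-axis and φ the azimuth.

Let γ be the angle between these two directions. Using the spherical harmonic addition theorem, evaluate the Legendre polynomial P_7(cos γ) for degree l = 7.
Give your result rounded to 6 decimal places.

-0.279530

Term-by-term m-sum for l=7 (normalisation 4π/15 = 0.837758):
  [-7]  conj(Y_{7,-7})(Ω₁) = +0.000103-0.000004i ; Y_{7,-7}(Ω₂) = +0.000648-0.009155i ; Δ = +0.000000-0.000001i
  [-6]  conj(Y_{7,-6})(Ω₁) = +0.000802+0.000938i ; Y_{7,-6}(Ω₂) = -0.050072-0.003035i ; Δ = -0.000037-0.000049i
  [-5]  conj(Y_{7,-5})(Ω₁) = -0.001802+0.009076i ; Y_{7,-5}(Ω₂) = -0.008356+0.165505i ; Δ = -0.001487-0.000374i
  [-4]  conj(Y_{7,-4})(Ω₁) = -0.043180+0.022018i ; Y_{7,-4}(Ω₂) = +0.360526+0.014557i ; Δ = -0.015888+0.007310i
  [-3]  conj(Y_{7,-3})(Ω₁) = -0.162886-0.075045i ; Y_{7,-3}(Ω₂) = +0.014701-0.485551i ; Δ = -0.038833+0.077986i
  [-2]  conj(Y_{7,-2})(Ω₁) = -0.103527-0.430925i ; Y_{7,-2}(Ω₂) = -0.263580-0.005319i ; Δ = +0.024995+0.114134i
  [-1]  conj(Y_{7,-1})(Ω₁) = +0.372705-0.472849i ; Y_{7,-1}(Ω₂) = +0.002601-0.257798i ; Δ = -0.120930-0.097313i
  [+0]  conj(Y_{7,0})(Ω₁) = +0.081503-0.000000i ; Y_{7,0}(Ω₂) = -0.359534+0.000000i ; Δ = -0.029303+0.000000i
  [+1]  conj(Y_{7,1})(Ω₁) = -0.372705-0.472849i ; Y_{7,1}(Ω₂) = -0.002601-0.257798i ; Δ = -0.120930+0.097313i
  [+2]  conj(Y_{7,2})(Ω₁) = -0.103527+0.430925i ; Y_{7,2}(Ω₂) = -0.263580+0.005319i ; Δ = +0.024995-0.114134i
  [+3]  conj(Y_{7,3})(Ω₁) = +0.162886-0.075045i ; Y_{7,3}(Ω₂) = -0.014701-0.485551i ; Δ = -0.038833-0.077986i
  [+4]  conj(Y_{7,4})(Ω₁) = -0.043180-0.022018i ; Y_{7,4}(Ω₂) = +0.360526-0.014557i ; Δ = -0.015888-0.007310i
  [+5]  conj(Y_{7,5})(Ω₁) = +0.001802+0.009076i ; Y_{7,5}(Ω₂) = +0.008356+0.165505i ; Δ = -0.001487+0.000374i
  [+6]  conj(Y_{7,6})(Ω₁) = +0.000802-0.000938i ; Y_{7,6}(Ω₂) = -0.050072+0.003035i ; Δ = -0.000037+0.000049i
  [+7]  conj(Y_{7,7})(Ω₁) = -0.000103-0.000004i ; Y_{7,7}(Ω₂) = -0.000648-0.009155i ; Δ = +0.000000+0.000001i
Σ over m = -0.333664-0.000000i; ×(4π/15) → -0.279530-0.000000i. Real part: -0.279530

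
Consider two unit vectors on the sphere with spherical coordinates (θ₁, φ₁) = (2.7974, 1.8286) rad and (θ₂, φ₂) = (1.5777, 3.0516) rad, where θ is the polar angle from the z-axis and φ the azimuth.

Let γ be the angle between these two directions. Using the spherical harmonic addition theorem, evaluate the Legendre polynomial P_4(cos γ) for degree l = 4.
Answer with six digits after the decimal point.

Summing Y*_{l m}(θ₁,φ₁)·Y_{l m}(θ₂,φ₂) over m ∈ [−4, 4]; prefactor 4π/(2·4+1) = 1.396263:
  term(m=-4) = +0.000454+0.002498i   from Y*(Ω₁)=+0.002948+0.004922i, Y(Ω₂)=+0.414130+0.155866i
  term(m=-3) = -0.000338+0.000197i   from Y*(Ω₁)=-0.031625+0.032393i, Y(Ω₂)=+0.008327+0.002304i
  term(m=-2) = +0.050874+0.042469i   from Y*(Ω₁)=-0.172416-0.097716i, Y(Ω₂)=-0.328994-0.059862i
  term(m=-1) = -0.001607+0.004433i   from Y*(Ω₁)=+0.122716-0.465415i, Y(Ω₂)=-0.009757-0.000880i
  term(m=+0) = +0.130842+0.000000i   from Y*(Ω₁)=+0.412482-0.000000i, Y(Ω₂)=+0.317205+0.000000i
  term(m=+1) = -0.001607-0.004433i   from Y*(Ω₁)=-0.122716-0.465415i, Y(Ω₂)=+0.009757-0.000880i
  term(m=+2) = +0.050874-0.042469i   from Y*(Ω₁)=-0.172416+0.097716i, Y(Ω₂)=-0.328994+0.059862i
  term(m=+3) = -0.000338-0.000197i   from Y*(Ω₁)=+0.031625+0.032393i, Y(Ω₂)=-0.008327+0.002304i
  term(m=+4) = +0.000454-0.002498i   from Y*(Ω₁)=+0.002948-0.004922i, Y(Ω₂)=+0.414130-0.155866i
Accumulated sum +0.229607+0.000000i; after 4π/(2l+1) scaling, +0.320592+0.000000i ⇒ P_4 = 0.320592

0.320592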